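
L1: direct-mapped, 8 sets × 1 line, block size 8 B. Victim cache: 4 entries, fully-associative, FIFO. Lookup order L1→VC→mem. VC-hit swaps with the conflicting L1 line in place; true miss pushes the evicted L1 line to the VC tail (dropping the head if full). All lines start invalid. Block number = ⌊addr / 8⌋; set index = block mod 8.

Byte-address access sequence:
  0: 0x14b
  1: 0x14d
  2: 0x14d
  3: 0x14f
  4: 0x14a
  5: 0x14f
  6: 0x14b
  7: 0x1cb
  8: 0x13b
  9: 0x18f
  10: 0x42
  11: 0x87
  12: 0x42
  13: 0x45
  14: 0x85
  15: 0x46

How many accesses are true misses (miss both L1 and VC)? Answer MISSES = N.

MISSES = 6

0: 0x14b (blk 41, set 1) → MISS  vc=[]
1: 0x14d (blk 41, set 1) → L1-HIT  vc=[]
2: 0x14d (blk 41, set 1) → L1-HIT  vc=[]
3: 0x14f (blk 41, set 1) → L1-HIT  vc=[]
4: 0x14a (blk 41, set 1) → L1-HIT  vc=[]
5: 0x14f (blk 41, set 1) → L1-HIT  vc=[]
6: 0x14b (blk 41, set 1) → L1-HIT  vc=[]
7: 0x1cb (blk 57, set 1) → MISS  vc=[41]
8: 0x13b (blk 39, set 7) → MISS  vc=[41]
9: 0x18f (blk 49, set 1) → MISS  vc=[41, 57]
10: 0x42 (blk 8, set 0) → MISS  vc=[41, 57]
11: 0x87 (blk 16, set 0) → MISS  vc=[41, 57, 8]
12: 0x42 (blk 8, set 0) → VC-HIT  vc=[41, 57, 16]
13: 0x45 (blk 8, set 0) → L1-HIT  vc=[41, 57, 16]
14: 0x85 (blk 16, set 0) → VC-HIT  vc=[41, 57, 8]
15: 0x46 (blk 8, set 0) → VC-HIT  vc=[41, 57, 16]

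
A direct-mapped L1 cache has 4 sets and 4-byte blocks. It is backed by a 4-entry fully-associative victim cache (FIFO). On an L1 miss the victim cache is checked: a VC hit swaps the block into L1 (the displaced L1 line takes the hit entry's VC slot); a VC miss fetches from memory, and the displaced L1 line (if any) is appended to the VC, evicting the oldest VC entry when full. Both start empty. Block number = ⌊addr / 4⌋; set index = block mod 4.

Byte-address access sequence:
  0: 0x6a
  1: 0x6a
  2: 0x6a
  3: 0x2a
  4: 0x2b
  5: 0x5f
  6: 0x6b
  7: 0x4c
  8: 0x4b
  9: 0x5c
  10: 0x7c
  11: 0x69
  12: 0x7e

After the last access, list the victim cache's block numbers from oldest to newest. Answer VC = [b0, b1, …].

VC = [10, 19, 18, 23]

  [0] addr=0x6a blk=26 s=2: MISS | VC []
  [1] addr=0x6a blk=26 s=2: L1-HIT | VC []
  [2] addr=0x6a blk=26 s=2: L1-HIT | VC []
  [3] addr=0x2a blk=10 s=2: MISS | VC [26]
  [4] addr=0x2b blk=10 s=2: L1-HIT | VC [26]
  [5] addr=0x5f blk=23 s=3: MISS | VC [26]
  [6] addr=0x6b blk=26 s=2: VC-HIT | VC [10]
  [7] addr=0x4c blk=19 s=3: MISS | VC [10, 23]
  [8] addr=0x4b blk=18 s=2: MISS | VC [10, 23, 26]
  [9] addr=0x5c blk=23 s=3: VC-HIT | VC [10, 19, 26]
  [10] addr=0x7c blk=31 s=3: MISS | VC [10, 19, 26, 23]
  [11] addr=0x69 blk=26 s=2: VC-HIT | VC [10, 19, 18, 23]
  [12] addr=0x7e blk=31 s=3: L1-HIT | VC [10, 19, 18, 23]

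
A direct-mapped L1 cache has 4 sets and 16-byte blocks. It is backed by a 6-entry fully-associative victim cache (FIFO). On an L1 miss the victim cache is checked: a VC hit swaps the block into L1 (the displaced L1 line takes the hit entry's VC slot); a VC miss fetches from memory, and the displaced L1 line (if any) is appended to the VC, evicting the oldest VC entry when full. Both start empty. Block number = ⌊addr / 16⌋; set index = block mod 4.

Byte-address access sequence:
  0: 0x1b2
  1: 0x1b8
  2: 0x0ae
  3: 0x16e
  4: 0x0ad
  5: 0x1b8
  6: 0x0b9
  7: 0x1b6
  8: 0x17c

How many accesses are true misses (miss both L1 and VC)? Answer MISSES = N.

MISSES = 5

#0 0x1b2→b27/s3 MISS; vc=[]
#1 0x1b8→b27/s3 L1-HIT; vc=[]
#2 0xae→b10/s2 MISS; vc=[]
#3 0x16e→b22/s2 MISS; vc=[10]
#4 0xad→b10/s2 VC-HIT; vc=[22]
#5 0x1b8→b27/s3 L1-HIT; vc=[22]
#6 0xb9→b11/s3 MISS; vc=[22,27]
#7 0x1b6→b27/s3 VC-HIT; vc=[22,11]
#8 0x17c→b23/s3 MISS; vc=[22,11,27]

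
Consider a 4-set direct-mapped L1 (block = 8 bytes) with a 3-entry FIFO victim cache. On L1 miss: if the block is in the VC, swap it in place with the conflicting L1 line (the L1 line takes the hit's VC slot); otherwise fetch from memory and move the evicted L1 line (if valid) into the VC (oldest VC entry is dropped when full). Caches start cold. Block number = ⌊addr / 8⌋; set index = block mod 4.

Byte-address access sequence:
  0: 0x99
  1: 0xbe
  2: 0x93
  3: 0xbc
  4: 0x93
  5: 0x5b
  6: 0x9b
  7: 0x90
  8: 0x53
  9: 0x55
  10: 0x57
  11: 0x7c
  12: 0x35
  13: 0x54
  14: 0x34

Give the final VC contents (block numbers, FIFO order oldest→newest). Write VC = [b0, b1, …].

#0 0x99→b19/s3 MISS; vc=[]
#1 0xbe→b23/s3 MISS; vc=[19]
#2 0x93→b18/s2 MISS; vc=[19]
#3 0xbc→b23/s3 L1-HIT; vc=[19]
#4 0x93→b18/s2 L1-HIT; vc=[19]
#5 0x5b→b11/s3 MISS; vc=[19,23]
#6 0x9b→b19/s3 VC-HIT; vc=[11,23]
#7 0x90→b18/s2 L1-HIT; vc=[11,23]
#8 0x53→b10/s2 MISS; vc=[11,23,18]
#9 0x55→b10/s2 L1-HIT; vc=[11,23,18]
#10 0x57→b10/s2 L1-HIT; vc=[11,23,18]
#11 0x7c→b15/s3 MISS; vc=[23,18,19]
#12 0x35→b6/s2 MISS; vc=[18,19,10]
#13 0x54→b10/s2 VC-HIT; vc=[18,19,6]
#14 0x34→b6/s2 VC-HIT; vc=[18,19,10]

VC = [18, 19, 10]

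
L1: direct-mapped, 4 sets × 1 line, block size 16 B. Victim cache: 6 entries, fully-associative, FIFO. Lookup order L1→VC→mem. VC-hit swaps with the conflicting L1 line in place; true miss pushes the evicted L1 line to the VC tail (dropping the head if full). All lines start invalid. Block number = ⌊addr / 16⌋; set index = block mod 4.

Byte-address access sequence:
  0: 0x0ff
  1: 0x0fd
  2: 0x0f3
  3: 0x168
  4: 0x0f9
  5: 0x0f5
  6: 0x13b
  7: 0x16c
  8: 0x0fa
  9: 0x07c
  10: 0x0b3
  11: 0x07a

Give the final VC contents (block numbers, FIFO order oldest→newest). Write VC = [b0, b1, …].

  [0] addr=0xff blk=15 s=3: MISS | VC []
  [1] addr=0xfd blk=15 s=3: L1-HIT | VC []
  [2] addr=0xf3 blk=15 s=3: L1-HIT | VC []
  [3] addr=0x168 blk=22 s=2: MISS | VC []
  [4] addr=0xf9 blk=15 s=3: L1-HIT | VC []
  [5] addr=0xf5 blk=15 s=3: L1-HIT | VC []
  [6] addr=0x13b blk=19 s=3: MISS | VC [15]
  [7] addr=0x16c blk=22 s=2: L1-HIT | VC [15]
  [8] addr=0xfa blk=15 s=3: VC-HIT | VC [19]
  [9] addr=0x7c blk=7 s=3: MISS | VC [19, 15]
  [10] addr=0xb3 blk=11 s=3: MISS | VC [19, 15, 7]
  [11] addr=0x7a blk=7 s=3: VC-HIT | VC [19, 15, 11]

VC = [19, 15, 11]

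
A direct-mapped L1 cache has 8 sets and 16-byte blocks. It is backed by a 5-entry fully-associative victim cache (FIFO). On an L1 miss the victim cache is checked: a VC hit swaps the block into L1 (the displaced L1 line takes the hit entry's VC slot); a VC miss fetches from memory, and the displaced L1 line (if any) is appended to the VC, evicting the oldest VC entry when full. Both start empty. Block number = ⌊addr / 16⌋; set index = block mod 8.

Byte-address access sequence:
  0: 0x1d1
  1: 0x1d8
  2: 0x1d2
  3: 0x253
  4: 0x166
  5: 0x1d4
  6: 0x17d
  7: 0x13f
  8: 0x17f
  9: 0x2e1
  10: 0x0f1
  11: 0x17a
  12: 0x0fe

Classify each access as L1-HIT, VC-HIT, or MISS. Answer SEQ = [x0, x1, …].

  [0] addr=0x1d1 blk=29 s=5: MISS | VC []
  [1] addr=0x1d8 blk=29 s=5: L1-HIT | VC []
  [2] addr=0x1d2 blk=29 s=5: L1-HIT | VC []
  [3] addr=0x253 blk=37 s=5: MISS | VC [29]
  [4] addr=0x166 blk=22 s=6: MISS | VC [29]
  [5] addr=0x1d4 blk=29 s=5: VC-HIT | VC [37]
  [6] addr=0x17d blk=23 s=7: MISS | VC [37]
  [7] addr=0x13f blk=19 s=3: MISS | VC [37]
  [8] addr=0x17f blk=23 s=7: L1-HIT | VC [37]
  [9] addr=0x2e1 blk=46 s=6: MISS | VC [37, 22]
  [10] addr=0xf1 blk=15 s=7: MISS | VC [37, 22, 23]
  [11] addr=0x17a blk=23 s=7: VC-HIT | VC [37, 22, 15]
  [12] addr=0xfe blk=15 s=7: VC-HIT | VC [37, 22, 23]

SEQ = [MISS, L1-HIT, L1-HIT, MISS, MISS, VC-HIT, MISS, MISS, L1-HIT, MISS, MISS, VC-HIT, VC-HIT]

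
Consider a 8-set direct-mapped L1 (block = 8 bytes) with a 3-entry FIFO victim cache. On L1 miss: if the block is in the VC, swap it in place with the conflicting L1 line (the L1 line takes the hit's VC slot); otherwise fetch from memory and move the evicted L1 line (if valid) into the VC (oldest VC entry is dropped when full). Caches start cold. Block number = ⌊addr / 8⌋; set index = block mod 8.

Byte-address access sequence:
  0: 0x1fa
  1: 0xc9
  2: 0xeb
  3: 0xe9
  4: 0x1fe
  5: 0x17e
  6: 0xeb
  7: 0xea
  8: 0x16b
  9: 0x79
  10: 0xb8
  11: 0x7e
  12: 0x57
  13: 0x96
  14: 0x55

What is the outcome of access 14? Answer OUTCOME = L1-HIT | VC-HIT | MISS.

OUTCOME = VC-HIT

0: 0x1fa (blk 63, set 7) → MISS  vc=[]
1: 0xc9 (blk 25, set 1) → MISS  vc=[]
2: 0xeb (blk 29, set 5) → MISS  vc=[]
3: 0xe9 (blk 29, set 5) → L1-HIT  vc=[]
4: 0x1fe (blk 63, set 7) → L1-HIT  vc=[]
5: 0x17e (blk 47, set 7) → MISS  vc=[63]
6: 0xeb (blk 29, set 5) → L1-HIT  vc=[63]
7: 0xea (blk 29, set 5) → L1-HIT  vc=[63]
8: 0x16b (blk 45, set 5) → MISS  vc=[63, 29]
9: 0x79 (blk 15, set 7) → MISS  vc=[63, 29, 47]
10: 0xb8 (blk 23, set 7) → MISS  vc=[29, 47, 15]
11: 0x7e (blk 15, set 7) → VC-HIT  vc=[29, 47, 23]
12: 0x57 (blk 10, set 2) → MISS  vc=[29, 47, 23]
13: 0x96 (blk 18, set 2) → MISS  vc=[47, 23, 10]
14: 0x55 (blk 10, set 2) → VC-HIT  vc=[47, 23, 18]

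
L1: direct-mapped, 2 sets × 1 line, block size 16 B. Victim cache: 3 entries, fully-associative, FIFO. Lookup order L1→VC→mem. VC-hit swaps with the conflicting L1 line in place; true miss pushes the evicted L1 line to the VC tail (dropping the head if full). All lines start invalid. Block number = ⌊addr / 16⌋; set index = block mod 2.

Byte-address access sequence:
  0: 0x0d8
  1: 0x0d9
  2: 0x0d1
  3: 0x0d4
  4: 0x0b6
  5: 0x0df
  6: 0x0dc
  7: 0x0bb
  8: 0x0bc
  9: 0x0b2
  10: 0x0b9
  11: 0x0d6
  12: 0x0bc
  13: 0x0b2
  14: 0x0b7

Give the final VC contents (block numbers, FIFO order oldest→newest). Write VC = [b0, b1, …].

  [0] addr=0xd8 blk=13 s=1: MISS | VC []
  [1] addr=0xd9 blk=13 s=1: L1-HIT | VC []
  [2] addr=0xd1 blk=13 s=1: L1-HIT | VC []
  [3] addr=0xd4 blk=13 s=1: L1-HIT | VC []
  [4] addr=0xb6 blk=11 s=1: MISS | VC [13]
  [5] addr=0xdf blk=13 s=1: VC-HIT | VC [11]
  [6] addr=0xdc blk=13 s=1: L1-HIT | VC [11]
  [7] addr=0xbb blk=11 s=1: VC-HIT | VC [13]
  [8] addr=0xbc blk=11 s=1: L1-HIT | VC [13]
  [9] addr=0xb2 blk=11 s=1: L1-HIT | VC [13]
  [10] addr=0xb9 blk=11 s=1: L1-HIT | VC [13]
  [11] addr=0xd6 blk=13 s=1: VC-HIT | VC [11]
  [12] addr=0xbc blk=11 s=1: VC-HIT | VC [13]
  [13] addr=0xb2 blk=11 s=1: L1-HIT | VC [13]
  [14] addr=0xb7 blk=11 s=1: L1-HIT | VC [13]

VC = [13]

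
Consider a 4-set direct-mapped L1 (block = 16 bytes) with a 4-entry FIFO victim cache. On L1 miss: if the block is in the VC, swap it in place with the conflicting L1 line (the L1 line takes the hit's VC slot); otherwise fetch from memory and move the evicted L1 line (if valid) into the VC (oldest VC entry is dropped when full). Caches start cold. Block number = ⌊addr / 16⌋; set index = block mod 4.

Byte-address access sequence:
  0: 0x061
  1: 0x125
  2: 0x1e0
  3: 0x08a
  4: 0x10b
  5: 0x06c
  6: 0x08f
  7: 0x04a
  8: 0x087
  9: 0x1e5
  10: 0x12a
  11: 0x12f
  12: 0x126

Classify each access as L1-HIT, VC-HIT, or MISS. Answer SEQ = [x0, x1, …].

  [0] addr=0x61 blk=6 s=2: MISS | VC []
  [1] addr=0x125 blk=18 s=2: MISS | VC [6]
  [2] addr=0x1e0 blk=30 s=2: MISS | VC [6, 18]
  [3] addr=0x8a blk=8 s=0: MISS | VC [6, 18]
  [4] addr=0x10b blk=16 s=0: MISS | VC [6, 18, 8]
  [5] addr=0x6c blk=6 s=2: VC-HIT | VC [30, 18, 8]
  [6] addr=0x8f blk=8 s=0: VC-HIT | VC [30, 18, 16]
  [7] addr=0x4a blk=4 s=0: MISS | VC [30, 18, 16, 8]
  [8] addr=0x87 blk=8 s=0: VC-HIT | VC [30, 18, 16, 4]
  [9] addr=0x1e5 blk=30 s=2: VC-HIT | VC [6, 18, 16, 4]
  [10] addr=0x12a blk=18 s=2: VC-HIT | VC [6, 30, 16, 4]
  [11] addr=0x12f blk=18 s=2: L1-HIT | VC [6, 30, 16, 4]
  [12] addr=0x126 blk=18 s=2: L1-HIT | VC [6, 30, 16, 4]

SEQ = [MISS, MISS, MISS, MISS, MISS, VC-HIT, VC-HIT, MISS, VC-HIT, VC-HIT, VC-HIT, L1-HIT, L1-HIT]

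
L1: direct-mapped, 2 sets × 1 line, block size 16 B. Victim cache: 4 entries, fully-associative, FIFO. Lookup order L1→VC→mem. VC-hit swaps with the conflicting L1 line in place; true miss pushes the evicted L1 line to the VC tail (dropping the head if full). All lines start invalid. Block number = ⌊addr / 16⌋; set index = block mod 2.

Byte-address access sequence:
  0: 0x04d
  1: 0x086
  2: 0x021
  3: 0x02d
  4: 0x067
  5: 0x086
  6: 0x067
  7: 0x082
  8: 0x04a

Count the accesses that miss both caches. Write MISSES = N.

MISSES = 4

#0 0x4d→b4/s0 MISS; vc=[]
#1 0x86→b8/s0 MISS; vc=[4]
#2 0x21→b2/s0 MISS; vc=[4,8]
#3 0x2d→b2/s0 L1-HIT; vc=[4,8]
#4 0x67→b6/s0 MISS; vc=[4,8,2]
#5 0x86→b8/s0 VC-HIT; vc=[4,6,2]
#6 0x67→b6/s0 VC-HIT; vc=[4,8,2]
#7 0x82→b8/s0 VC-HIT; vc=[4,6,2]
#8 0x4a→b4/s0 VC-HIT; vc=[8,6,2]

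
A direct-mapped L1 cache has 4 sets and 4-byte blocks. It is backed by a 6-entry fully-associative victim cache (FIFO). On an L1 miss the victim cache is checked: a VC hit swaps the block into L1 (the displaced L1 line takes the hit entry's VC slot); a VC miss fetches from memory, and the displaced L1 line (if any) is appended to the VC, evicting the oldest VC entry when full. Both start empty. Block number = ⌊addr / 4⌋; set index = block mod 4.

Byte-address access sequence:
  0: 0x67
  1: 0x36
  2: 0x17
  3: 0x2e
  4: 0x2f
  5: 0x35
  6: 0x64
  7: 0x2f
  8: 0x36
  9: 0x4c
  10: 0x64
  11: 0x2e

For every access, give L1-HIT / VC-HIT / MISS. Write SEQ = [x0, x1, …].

SEQ = [MISS, MISS, MISS, MISS, L1-HIT, VC-HIT, VC-HIT, L1-HIT, VC-HIT, MISS, VC-HIT, VC-HIT]

0: 0x67 (blk 25, set 1) → MISS  vc=[]
1: 0x36 (blk 13, set 1) → MISS  vc=[25]
2: 0x17 (blk 5, set 1) → MISS  vc=[25, 13]
3: 0x2e (blk 11, set 3) → MISS  vc=[25, 13]
4: 0x2f (blk 11, set 3) → L1-HIT  vc=[25, 13]
5: 0x35 (blk 13, set 1) → VC-HIT  vc=[25, 5]
6: 0x64 (blk 25, set 1) → VC-HIT  vc=[13, 5]
7: 0x2f (blk 11, set 3) → L1-HIT  vc=[13, 5]
8: 0x36 (blk 13, set 1) → VC-HIT  vc=[25, 5]
9: 0x4c (blk 19, set 3) → MISS  vc=[25, 5, 11]
10: 0x64 (blk 25, set 1) → VC-HIT  vc=[13, 5, 11]
11: 0x2e (blk 11, set 3) → VC-HIT  vc=[13, 5, 19]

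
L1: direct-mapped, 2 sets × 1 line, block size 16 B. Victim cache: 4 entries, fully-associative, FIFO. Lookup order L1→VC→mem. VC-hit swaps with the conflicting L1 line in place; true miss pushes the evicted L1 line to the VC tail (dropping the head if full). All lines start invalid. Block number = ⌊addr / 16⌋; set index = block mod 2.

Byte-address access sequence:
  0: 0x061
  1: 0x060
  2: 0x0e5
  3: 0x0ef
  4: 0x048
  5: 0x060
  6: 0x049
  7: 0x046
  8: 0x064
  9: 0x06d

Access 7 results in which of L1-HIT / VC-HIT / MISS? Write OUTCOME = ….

OUTCOME = L1-HIT

  [0] addr=0x61 blk=6 s=0: MISS | VC []
  [1] addr=0x60 blk=6 s=0: L1-HIT | VC []
  [2] addr=0xe5 blk=14 s=0: MISS | VC [6]
  [3] addr=0xef blk=14 s=0: L1-HIT | VC [6]
  [4] addr=0x48 blk=4 s=0: MISS | VC [6, 14]
  [5] addr=0x60 blk=6 s=0: VC-HIT | VC [4, 14]
  [6] addr=0x49 blk=4 s=0: VC-HIT | VC [6, 14]
  [7] addr=0x46 blk=4 s=0: L1-HIT | VC [6, 14]
  [8] addr=0x64 blk=6 s=0: VC-HIT | VC [4, 14]
  [9] addr=0x6d blk=6 s=0: L1-HIT | VC [4, 14]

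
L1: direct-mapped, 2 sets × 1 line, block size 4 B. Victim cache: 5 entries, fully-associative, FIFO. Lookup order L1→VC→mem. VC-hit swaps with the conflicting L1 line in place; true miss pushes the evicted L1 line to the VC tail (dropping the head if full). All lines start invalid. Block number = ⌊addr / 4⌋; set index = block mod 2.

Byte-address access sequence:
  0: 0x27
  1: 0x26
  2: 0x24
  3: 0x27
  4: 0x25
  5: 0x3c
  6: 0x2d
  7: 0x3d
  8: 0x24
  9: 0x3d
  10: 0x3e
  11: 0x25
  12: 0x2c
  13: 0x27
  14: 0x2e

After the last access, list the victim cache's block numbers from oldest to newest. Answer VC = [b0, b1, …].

VC = [15, 9]

0: 0x27 (blk 9, set 1) → MISS  vc=[]
1: 0x26 (blk 9, set 1) → L1-HIT  vc=[]
2: 0x24 (blk 9, set 1) → L1-HIT  vc=[]
3: 0x27 (blk 9, set 1) → L1-HIT  vc=[]
4: 0x25 (blk 9, set 1) → L1-HIT  vc=[]
5: 0x3c (blk 15, set 1) → MISS  vc=[9]
6: 0x2d (blk 11, set 1) → MISS  vc=[9, 15]
7: 0x3d (blk 15, set 1) → VC-HIT  vc=[9, 11]
8: 0x24 (blk 9, set 1) → VC-HIT  vc=[15, 11]
9: 0x3d (blk 15, set 1) → VC-HIT  vc=[9, 11]
10: 0x3e (blk 15, set 1) → L1-HIT  vc=[9, 11]
11: 0x25 (blk 9, set 1) → VC-HIT  vc=[15, 11]
12: 0x2c (blk 11, set 1) → VC-HIT  vc=[15, 9]
13: 0x27 (blk 9, set 1) → VC-HIT  vc=[15, 11]
14: 0x2e (blk 11, set 1) → VC-HIT  vc=[15, 9]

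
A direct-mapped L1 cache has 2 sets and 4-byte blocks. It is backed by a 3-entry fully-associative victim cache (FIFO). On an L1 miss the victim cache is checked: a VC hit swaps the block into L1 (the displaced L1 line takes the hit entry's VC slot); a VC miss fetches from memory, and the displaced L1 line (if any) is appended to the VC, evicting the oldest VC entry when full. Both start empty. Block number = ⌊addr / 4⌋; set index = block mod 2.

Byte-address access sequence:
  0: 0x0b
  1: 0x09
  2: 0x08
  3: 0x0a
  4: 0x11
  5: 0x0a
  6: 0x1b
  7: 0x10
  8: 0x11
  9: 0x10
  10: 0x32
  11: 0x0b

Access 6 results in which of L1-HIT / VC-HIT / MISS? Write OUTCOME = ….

OUTCOME = MISS

#0 0xb→b2/s0 MISS; vc=[]
#1 0x9→b2/s0 L1-HIT; vc=[]
#2 0x8→b2/s0 L1-HIT; vc=[]
#3 0xa→b2/s0 L1-HIT; vc=[]
#4 0x11→b4/s0 MISS; vc=[2]
#5 0xa→b2/s0 VC-HIT; vc=[4]
#6 0x1b→b6/s0 MISS; vc=[4,2]
#7 0x10→b4/s0 VC-HIT; vc=[6,2]
#8 0x11→b4/s0 L1-HIT; vc=[6,2]
#9 0x10→b4/s0 L1-HIT; vc=[6,2]
#10 0x32→b12/s0 MISS; vc=[6,2,4]
#11 0xb→b2/s0 VC-HIT; vc=[6,12,4]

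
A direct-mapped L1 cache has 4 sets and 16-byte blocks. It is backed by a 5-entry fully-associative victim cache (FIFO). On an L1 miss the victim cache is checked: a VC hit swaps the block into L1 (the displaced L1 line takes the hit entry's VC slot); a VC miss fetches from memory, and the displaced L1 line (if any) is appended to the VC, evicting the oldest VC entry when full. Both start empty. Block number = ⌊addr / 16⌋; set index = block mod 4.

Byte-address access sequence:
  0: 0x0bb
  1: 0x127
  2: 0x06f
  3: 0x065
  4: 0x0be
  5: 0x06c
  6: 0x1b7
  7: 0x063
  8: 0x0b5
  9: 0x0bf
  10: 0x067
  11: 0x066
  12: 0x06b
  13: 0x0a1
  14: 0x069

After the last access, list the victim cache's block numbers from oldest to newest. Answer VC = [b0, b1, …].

  [0] addr=0xbb blk=11 s=3: MISS | VC []
  [1] addr=0x127 blk=18 s=2: MISS | VC []
  [2] addr=0x6f blk=6 s=2: MISS | VC [18]
  [3] addr=0x65 blk=6 s=2: L1-HIT | VC [18]
  [4] addr=0xbe blk=11 s=3: L1-HIT | VC [18]
  [5] addr=0x6c blk=6 s=2: L1-HIT | VC [18]
  [6] addr=0x1b7 blk=27 s=3: MISS | VC [18, 11]
  [7] addr=0x63 blk=6 s=2: L1-HIT | VC [18, 11]
  [8] addr=0xb5 blk=11 s=3: VC-HIT | VC [18, 27]
  [9] addr=0xbf blk=11 s=3: L1-HIT | VC [18, 27]
  [10] addr=0x67 blk=6 s=2: L1-HIT | VC [18, 27]
  [11] addr=0x66 blk=6 s=2: L1-HIT | VC [18, 27]
  [12] addr=0x6b blk=6 s=2: L1-HIT | VC [18, 27]
  [13] addr=0xa1 blk=10 s=2: MISS | VC [18, 27, 6]
  [14] addr=0x69 blk=6 s=2: VC-HIT | VC [18, 27, 10]

VC = [18, 27, 10]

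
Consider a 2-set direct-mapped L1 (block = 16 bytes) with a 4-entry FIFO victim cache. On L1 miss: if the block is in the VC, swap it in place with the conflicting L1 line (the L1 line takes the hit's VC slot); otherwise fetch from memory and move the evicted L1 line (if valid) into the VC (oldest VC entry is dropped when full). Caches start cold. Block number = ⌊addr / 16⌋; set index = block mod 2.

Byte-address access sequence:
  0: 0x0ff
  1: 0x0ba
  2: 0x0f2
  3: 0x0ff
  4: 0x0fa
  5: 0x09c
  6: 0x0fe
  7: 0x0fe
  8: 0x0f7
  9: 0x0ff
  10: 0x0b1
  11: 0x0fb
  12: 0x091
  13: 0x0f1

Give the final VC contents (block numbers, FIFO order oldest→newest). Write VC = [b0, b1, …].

VC = [11, 9]

0: 0xff (blk 15, set 1) → MISS  vc=[]
1: 0xba (blk 11, set 1) → MISS  vc=[15]
2: 0xf2 (blk 15, set 1) → VC-HIT  vc=[11]
3: 0xff (blk 15, set 1) → L1-HIT  vc=[11]
4: 0xfa (blk 15, set 1) → L1-HIT  vc=[11]
5: 0x9c (blk 9, set 1) → MISS  vc=[11, 15]
6: 0xfe (blk 15, set 1) → VC-HIT  vc=[11, 9]
7: 0xfe (blk 15, set 1) → L1-HIT  vc=[11, 9]
8: 0xf7 (blk 15, set 1) → L1-HIT  vc=[11, 9]
9: 0xff (blk 15, set 1) → L1-HIT  vc=[11, 9]
10: 0xb1 (blk 11, set 1) → VC-HIT  vc=[15, 9]
11: 0xfb (blk 15, set 1) → VC-HIT  vc=[11, 9]
12: 0x91 (blk 9, set 1) → VC-HIT  vc=[11, 15]
13: 0xf1 (blk 15, set 1) → VC-HIT  vc=[11, 9]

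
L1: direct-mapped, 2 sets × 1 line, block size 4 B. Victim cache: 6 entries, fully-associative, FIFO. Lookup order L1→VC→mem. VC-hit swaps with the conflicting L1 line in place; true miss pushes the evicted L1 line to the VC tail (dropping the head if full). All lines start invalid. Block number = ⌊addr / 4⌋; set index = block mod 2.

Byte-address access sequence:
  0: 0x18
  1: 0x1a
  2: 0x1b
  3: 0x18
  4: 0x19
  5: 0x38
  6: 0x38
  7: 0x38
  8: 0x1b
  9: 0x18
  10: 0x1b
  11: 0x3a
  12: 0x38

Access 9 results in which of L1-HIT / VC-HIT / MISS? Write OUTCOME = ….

OUTCOME = L1-HIT

  [0] addr=0x18 blk=6 s=0: MISS | VC []
  [1] addr=0x1a blk=6 s=0: L1-HIT | VC []
  [2] addr=0x1b blk=6 s=0: L1-HIT | VC []
  [3] addr=0x18 blk=6 s=0: L1-HIT | VC []
  [4] addr=0x19 blk=6 s=0: L1-HIT | VC []
  [5] addr=0x38 blk=14 s=0: MISS | VC [6]
  [6] addr=0x38 blk=14 s=0: L1-HIT | VC [6]
  [7] addr=0x38 blk=14 s=0: L1-HIT | VC [6]
  [8] addr=0x1b blk=6 s=0: VC-HIT | VC [14]
  [9] addr=0x18 blk=6 s=0: L1-HIT | VC [14]
  [10] addr=0x1b blk=6 s=0: L1-HIT | VC [14]
  [11] addr=0x3a blk=14 s=0: VC-HIT | VC [6]
  [12] addr=0x38 blk=14 s=0: L1-HIT | VC [6]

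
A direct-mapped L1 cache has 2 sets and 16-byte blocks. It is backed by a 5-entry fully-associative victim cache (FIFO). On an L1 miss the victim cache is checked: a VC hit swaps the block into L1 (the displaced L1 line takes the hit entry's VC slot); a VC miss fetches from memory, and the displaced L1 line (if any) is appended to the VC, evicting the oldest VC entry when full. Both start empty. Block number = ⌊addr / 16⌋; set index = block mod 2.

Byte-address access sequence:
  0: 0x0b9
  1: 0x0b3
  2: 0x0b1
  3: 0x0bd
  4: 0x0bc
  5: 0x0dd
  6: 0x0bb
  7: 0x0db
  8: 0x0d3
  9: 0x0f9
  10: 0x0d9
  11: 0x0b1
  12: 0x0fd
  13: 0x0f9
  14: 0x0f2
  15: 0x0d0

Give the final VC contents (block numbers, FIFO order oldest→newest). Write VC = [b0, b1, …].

#0 0xb9→b11/s1 MISS; vc=[]
#1 0xb3→b11/s1 L1-HIT; vc=[]
#2 0xb1→b11/s1 L1-HIT; vc=[]
#3 0xbd→b11/s1 L1-HIT; vc=[]
#4 0xbc→b11/s1 L1-HIT; vc=[]
#5 0xdd→b13/s1 MISS; vc=[11]
#6 0xbb→b11/s1 VC-HIT; vc=[13]
#7 0xdb→b13/s1 VC-HIT; vc=[11]
#8 0xd3→b13/s1 L1-HIT; vc=[11]
#9 0xf9→b15/s1 MISS; vc=[11,13]
#10 0xd9→b13/s1 VC-HIT; vc=[11,15]
#11 0xb1→b11/s1 VC-HIT; vc=[13,15]
#12 0xfd→b15/s1 VC-HIT; vc=[13,11]
#13 0xf9→b15/s1 L1-HIT; vc=[13,11]
#14 0xf2→b15/s1 L1-HIT; vc=[13,11]
#15 0xd0→b13/s1 VC-HIT; vc=[15,11]

VC = [15, 11]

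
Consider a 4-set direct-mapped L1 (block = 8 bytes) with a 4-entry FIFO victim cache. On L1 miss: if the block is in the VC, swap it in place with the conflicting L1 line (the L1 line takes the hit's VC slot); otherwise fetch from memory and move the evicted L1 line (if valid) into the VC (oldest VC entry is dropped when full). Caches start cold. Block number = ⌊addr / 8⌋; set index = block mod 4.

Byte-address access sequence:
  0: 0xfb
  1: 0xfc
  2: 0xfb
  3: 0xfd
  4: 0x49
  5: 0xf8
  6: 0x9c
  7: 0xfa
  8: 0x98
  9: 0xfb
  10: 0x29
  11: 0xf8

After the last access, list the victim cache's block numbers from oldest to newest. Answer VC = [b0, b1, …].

#0 0xfb→b31/s3 MISS; vc=[]
#1 0xfc→b31/s3 L1-HIT; vc=[]
#2 0xfb→b31/s3 L1-HIT; vc=[]
#3 0xfd→b31/s3 L1-HIT; vc=[]
#4 0x49→b9/s1 MISS; vc=[]
#5 0xf8→b31/s3 L1-HIT; vc=[]
#6 0x9c→b19/s3 MISS; vc=[31]
#7 0xfa→b31/s3 VC-HIT; vc=[19]
#8 0x98→b19/s3 VC-HIT; vc=[31]
#9 0xfb→b31/s3 VC-HIT; vc=[19]
#10 0x29→b5/s1 MISS; vc=[19,9]
#11 0xf8→b31/s3 L1-HIT; vc=[19,9]

VC = [19, 9]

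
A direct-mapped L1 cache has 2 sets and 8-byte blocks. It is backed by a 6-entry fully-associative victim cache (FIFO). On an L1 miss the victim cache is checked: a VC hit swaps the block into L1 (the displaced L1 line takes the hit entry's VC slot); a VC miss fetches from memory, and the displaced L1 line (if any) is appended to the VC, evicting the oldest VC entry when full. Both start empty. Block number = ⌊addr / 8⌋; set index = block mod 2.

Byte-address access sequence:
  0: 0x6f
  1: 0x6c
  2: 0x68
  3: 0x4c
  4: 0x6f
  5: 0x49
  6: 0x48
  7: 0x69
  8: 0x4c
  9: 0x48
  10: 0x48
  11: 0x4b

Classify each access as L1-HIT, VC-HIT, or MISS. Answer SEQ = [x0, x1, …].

#0 0x6f→b13/s1 MISS; vc=[]
#1 0x6c→b13/s1 L1-HIT; vc=[]
#2 0x68→b13/s1 L1-HIT; vc=[]
#3 0x4c→b9/s1 MISS; vc=[13]
#4 0x6f→b13/s1 VC-HIT; vc=[9]
#5 0x49→b9/s1 VC-HIT; vc=[13]
#6 0x48→b9/s1 L1-HIT; vc=[13]
#7 0x69→b13/s1 VC-HIT; vc=[9]
#8 0x4c→b9/s1 VC-HIT; vc=[13]
#9 0x48→b9/s1 L1-HIT; vc=[13]
#10 0x48→b9/s1 L1-HIT; vc=[13]
#11 0x4b→b9/s1 L1-HIT; vc=[13]

SEQ = [MISS, L1-HIT, L1-HIT, MISS, VC-HIT, VC-HIT, L1-HIT, VC-HIT, VC-HIT, L1-HIT, L1-HIT, L1-HIT]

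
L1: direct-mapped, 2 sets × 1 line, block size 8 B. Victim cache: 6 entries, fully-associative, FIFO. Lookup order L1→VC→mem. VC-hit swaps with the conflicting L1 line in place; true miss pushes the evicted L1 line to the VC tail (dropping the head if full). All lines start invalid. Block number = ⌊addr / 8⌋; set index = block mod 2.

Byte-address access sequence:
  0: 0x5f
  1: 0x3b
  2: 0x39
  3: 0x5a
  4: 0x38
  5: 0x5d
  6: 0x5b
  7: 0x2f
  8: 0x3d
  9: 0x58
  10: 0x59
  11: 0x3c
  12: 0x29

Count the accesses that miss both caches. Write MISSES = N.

#0 0x5f→b11/s1 MISS; vc=[]
#1 0x3b→b7/s1 MISS; vc=[11]
#2 0x39→b7/s1 L1-HIT; vc=[11]
#3 0x5a→b11/s1 VC-HIT; vc=[7]
#4 0x38→b7/s1 VC-HIT; vc=[11]
#5 0x5d→b11/s1 VC-HIT; vc=[7]
#6 0x5b→b11/s1 L1-HIT; vc=[7]
#7 0x2f→b5/s1 MISS; vc=[7,11]
#8 0x3d→b7/s1 VC-HIT; vc=[5,11]
#9 0x58→b11/s1 VC-HIT; vc=[5,7]
#10 0x59→b11/s1 L1-HIT; vc=[5,7]
#11 0x3c→b7/s1 VC-HIT; vc=[5,11]
#12 0x29→b5/s1 VC-HIT; vc=[7,11]

MISSES = 3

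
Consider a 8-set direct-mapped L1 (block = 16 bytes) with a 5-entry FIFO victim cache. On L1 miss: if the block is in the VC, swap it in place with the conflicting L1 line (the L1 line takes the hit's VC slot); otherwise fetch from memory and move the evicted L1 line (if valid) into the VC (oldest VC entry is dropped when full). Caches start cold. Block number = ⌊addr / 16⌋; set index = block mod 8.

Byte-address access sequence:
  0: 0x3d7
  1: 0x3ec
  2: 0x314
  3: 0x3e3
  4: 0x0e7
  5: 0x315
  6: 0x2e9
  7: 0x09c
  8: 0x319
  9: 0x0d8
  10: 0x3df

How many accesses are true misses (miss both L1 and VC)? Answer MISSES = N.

#0 0x3d7→b61/s5 MISS; vc=[]
#1 0x3ec→b62/s6 MISS; vc=[]
#2 0x314→b49/s1 MISS; vc=[]
#3 0x3e3→b62/s6 L1-HIT; vc=[]
#4 0xe7→b14/s6 MISS; vc=[62]
#5 0x315→b49/s1 L1-HIT; vc=[62]
#6 0x2e9→b46/s6 MISS; vc=[62,14]
#7 0x9c→b9/s1 MISS; vc=[62,14,49]
#8 0x319→b49/s1 VC-HIT; vc=[62,14,9]
#9 0xd8→b13/s5 MISS; vc=[62,14,9,61]
#10 0x3df→b61/s5 VC-HIT; vc=[62,14,9,13]

MISSES = 7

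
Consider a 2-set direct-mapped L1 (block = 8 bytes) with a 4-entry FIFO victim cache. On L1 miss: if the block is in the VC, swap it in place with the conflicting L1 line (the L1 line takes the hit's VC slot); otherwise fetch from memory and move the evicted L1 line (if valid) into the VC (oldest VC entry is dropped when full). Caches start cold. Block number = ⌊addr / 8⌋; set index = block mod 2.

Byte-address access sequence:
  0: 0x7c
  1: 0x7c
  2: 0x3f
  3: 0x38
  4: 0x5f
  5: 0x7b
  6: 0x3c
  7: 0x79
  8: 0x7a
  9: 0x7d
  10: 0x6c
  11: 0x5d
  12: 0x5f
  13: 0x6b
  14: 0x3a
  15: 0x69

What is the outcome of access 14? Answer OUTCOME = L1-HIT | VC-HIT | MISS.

OUTCOME = VC-HIT

  [0] addr=0x7c blk=15 s=1: MISS | VC []
  [1] addr=0x7c blk=15 s=1: L1-HIT | VC []
  [2] addr=0x3f blk=7 s=1: MISS | VC [15]
  [3] addr=0x38 blk=7 s=1: L1-HIT | VC [15]
  [4] addr=0x5f blk=11 s=1: MISS | VC [15, 7]
  [5] addr=0x7b blk=15 s=1: VC-HIT | VC [11, 7]
  [6] addr=0x3c blk=7 s=1: VC-HIT | VC [11, 15]
  [7] addr=0x79 blk=15 s=1: VC-HIT | VC [11, 7]
  [8] addr=0x7a blk=15 s=1: L1-HIT | VC [11, 7]
  [9] addr=0x7d blk=15 s=1: L1-HIT | VC [11, 7]
  [10] addr=0x6c blk=13 s=1: MISS | VC [11, 7, 15]
  [11] addr=0x5d blk=11 s=1: VC-HIT | VC [13, 7, 15]
  [12] addr=0x5f blk=11 s=1: L1-HIT | VC [13, 7, 15]
  [13] addr=0x6b blk=13 s=1: VC-HIT | VC [11, 7, 15]
  [14] addr=0x3a blk=7 s=1: VC-HIT | VC [11, 13, 15]
  [15] addr=0x69 blk=13 s=1: VC-HIT | VC [11, 7, 15]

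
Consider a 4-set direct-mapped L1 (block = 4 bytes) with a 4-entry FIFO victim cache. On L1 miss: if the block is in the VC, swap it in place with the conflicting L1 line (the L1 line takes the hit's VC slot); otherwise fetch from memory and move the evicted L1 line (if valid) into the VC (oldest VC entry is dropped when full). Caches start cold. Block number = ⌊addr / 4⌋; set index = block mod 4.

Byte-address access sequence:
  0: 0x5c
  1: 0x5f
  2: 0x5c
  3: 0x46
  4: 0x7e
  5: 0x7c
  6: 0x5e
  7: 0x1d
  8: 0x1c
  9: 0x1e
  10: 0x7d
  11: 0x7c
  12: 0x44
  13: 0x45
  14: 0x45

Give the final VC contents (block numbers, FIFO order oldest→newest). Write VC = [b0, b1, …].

VC = [7, 23]

0: 0x5c (blk 23, set 3) → MISS  vc=[]
1: 0x5f (blk 23, set 3) → L1-HIT  vc=[]
2: 0x5c (blk 23, set 3) → L1-HIT  vc=[]
3: 0x46 (blk 17, set 1) → MISS  vc=[]
4: 0x7e (blk 31, set 3) → MISS  vc=[23]
5: 0x7c (blk 31, set 3) → L1-HIT  vc=[23]
6: 0x5e (blk 23, set 3) → VC-HIT  vc=[31]
7: 0x1d (blk 7, set 3) → MISS  vc=[31, 23]
8: 0x1c (blk 7, set 3) → L1-HIT  vc=[31, 23]
9: 0x1e (blk 7, set 3) → L1-HIT  vc=[31, 23]
10: 0x7d (blk 31, set 3) → VC-HIT  vc=[7, 23]
11: 0x7c (blk 31, set 3) → L1-HIT  vc=[7, 23]
12: 0x44 (blk 17, set 1) → L1-HIT  vc=[7, 23]
13: 0x45 (blk 17, set 1) → L1-HIT  vc=[7, 23]
14: 0x45 (blk 17, set 1) → L1-HIT  vc=[7, 23]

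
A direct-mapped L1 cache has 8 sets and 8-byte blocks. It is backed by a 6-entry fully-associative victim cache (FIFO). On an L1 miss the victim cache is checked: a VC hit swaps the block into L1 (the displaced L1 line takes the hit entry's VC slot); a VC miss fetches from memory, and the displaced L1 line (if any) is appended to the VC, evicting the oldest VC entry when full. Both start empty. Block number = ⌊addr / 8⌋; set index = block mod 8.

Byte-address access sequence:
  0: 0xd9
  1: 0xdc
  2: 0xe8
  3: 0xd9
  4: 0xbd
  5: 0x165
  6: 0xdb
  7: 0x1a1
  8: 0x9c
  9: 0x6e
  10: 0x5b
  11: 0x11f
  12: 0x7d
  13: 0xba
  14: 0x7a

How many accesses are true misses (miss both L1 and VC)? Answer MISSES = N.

MISSES = 10

#0 0xd9→b27/s3 MISS; vc=[]
#1 0xdc→b27/s3 L1-HIT; vc=[]
#2 0xe8→b29/s5 MISS; vc=[]
#3 0xd9→b27/s3 L1-HIT; vc=[]
#4 0xbd→b23/s7 MISS; vc=[]
#5 0x165→b44/s4 MISS; vc=[]
#6 0xdb→b27/s3 L1-HIT; vc=[]
#7 0x1a1→b52/s4 MISS; vc=[44]
#8 0x9c→b19/s3 MISS; vc=[44,27]
#9 0x6e→b13/s5 MISS; vc=[44,27,29]
#10 0x5b→b11/s3 MISS; vc=[44,27,29,19]
#11 0x11f→b35/s3 MISS; vc=[44,27,29,19,11]
#12 0x7d→b15/s7 MISS; vc=[44,27,29,19,11,23]
#13 0xba→b23/s7 VC-HIT; vc=[44,27,29,19,11,15]
#14 0x7a→b15/s7 VC-HIT; vc=[44,27,29,19,11,23]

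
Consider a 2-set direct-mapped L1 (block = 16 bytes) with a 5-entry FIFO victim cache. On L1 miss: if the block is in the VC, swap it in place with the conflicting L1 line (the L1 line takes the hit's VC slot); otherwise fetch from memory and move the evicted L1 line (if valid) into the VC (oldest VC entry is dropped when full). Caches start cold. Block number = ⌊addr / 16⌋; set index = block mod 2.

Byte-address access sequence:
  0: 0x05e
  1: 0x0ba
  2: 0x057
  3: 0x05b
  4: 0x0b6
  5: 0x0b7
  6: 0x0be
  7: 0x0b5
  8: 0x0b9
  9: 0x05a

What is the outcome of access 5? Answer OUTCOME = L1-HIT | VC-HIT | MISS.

OUTCOME = L1-HIT

#0 0x5e→b5/s1 MISS; vc=[]
#1 0xba→b11/s1 MISS; vc=[5]
#2 0x57→b5/s1 VC-HIT; vc=[11]
#3 0x5b→b5/s1 L1-HIT; vc=[11]
#4 0xb6→b11/s1 VC-HIT; vc=[5]
#5 0xb7→b11/s1 L1-HIT; vc=[5]
#6 0xbe→b11/s1 L1-HIT; vc=[5]
#7 0xb5→b11/s1 L1-HIT; vc=[5]
#8 0xb9→b11/s1 L1-HIT; vc=[5]
#9 0x5a→b5/s1 VC-HIT; vc=[11]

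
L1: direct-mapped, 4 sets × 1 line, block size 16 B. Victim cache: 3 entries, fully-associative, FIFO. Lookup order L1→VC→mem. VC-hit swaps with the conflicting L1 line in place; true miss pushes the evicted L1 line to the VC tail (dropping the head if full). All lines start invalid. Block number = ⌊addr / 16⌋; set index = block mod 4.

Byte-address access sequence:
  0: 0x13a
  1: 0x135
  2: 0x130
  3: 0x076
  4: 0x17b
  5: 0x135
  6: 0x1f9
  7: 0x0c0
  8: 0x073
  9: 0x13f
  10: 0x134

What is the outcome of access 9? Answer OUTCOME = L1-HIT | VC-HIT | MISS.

#0 0x13a→b19/s3 MISS; vc=[]
#1 0x135→b19/s3 L1-HIT; vc=[]
#2 0x130→b19/s3 L1-HIT; vc=[]
#3 0x76→b7/s3 MISS; vc=[19]
#4 0x17b→b23/s3 MISS; vc=[19,7]
#5 0x135→b19/s3 VC-HIT; vc=[23,7]
#6 0x1f9→b31/s3 MISS; vc=[23,7,19]
#7 0xc0→b12/s0 MISS; vc=[23,7,19]
#8 0x73→b7/s3 VC-HIT; vc=[23,31,19]
#9 0x13f→b19/s3 VC-HIT; vc=[23,31,7]
#10 0x134→b19/s3 L1-HIT; vc=[23,31,7]

OUTCOME = VC-HIT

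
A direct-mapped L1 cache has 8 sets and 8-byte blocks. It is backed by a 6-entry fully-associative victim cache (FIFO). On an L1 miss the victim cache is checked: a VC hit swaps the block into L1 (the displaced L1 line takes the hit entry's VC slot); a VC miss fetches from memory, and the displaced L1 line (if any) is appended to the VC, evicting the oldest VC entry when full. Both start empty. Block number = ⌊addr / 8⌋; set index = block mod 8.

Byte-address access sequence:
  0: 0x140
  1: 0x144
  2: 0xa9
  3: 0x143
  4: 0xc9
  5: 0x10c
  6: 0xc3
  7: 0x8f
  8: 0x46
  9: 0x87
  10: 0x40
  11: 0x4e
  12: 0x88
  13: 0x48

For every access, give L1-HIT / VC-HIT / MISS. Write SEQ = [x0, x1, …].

SEQ = [MISS, L1-HIT, MISS, L1-HIT, MISS, MISS, MISS, MISS, MISS, MISS, VC-HIT, MISS, VC-HIT, VC-HIT]

0: 0x140 (blk 40, set 0) → MISS  vc=[]
1: 0x144 (blk 40, set 0) → L1-HIT  vc=[]
2: 0xa9 (blk 21, set 5) → MISS  vc=[]
3: 0x143 (blk 40, set 0) → L1-HIT  vc=[]
4: 0xc9 (blk 25, set 1) → MISS  vc=[]
5: 0x10c (blk 33, set 1) → MISS  vc=[25]
6: 0xc3 (blk 24, set 0) → MISS  vc=[25, 40]
7: 0x8f (blk 17, set 1) → MISS  vc=[25, 40, 33]
8: 0x46 (blk 8, set 0) → MISS  vc=[25, 40, 33, 24]
9: 0x87 (blk 16, set 0) → MISS  vc=[25, 40, 33, 24, 8]
10: 0x40 (blk 8, set 0) → VC-HIT  vc=[25, 40, 33, 24, 16]
11: 0x4e (blk 9, set 1) → MISS  vc=[25, 40, 33, 24, 16, 17]
12: 0x88 (blk 17, set 1) → VC-HIT  vc=[25, 40, 33, 24, 16, 9]
13: 0x48 (blk 9, set 1) → VC-HIT  vc=[25, 40, 33, 24, 16, 17]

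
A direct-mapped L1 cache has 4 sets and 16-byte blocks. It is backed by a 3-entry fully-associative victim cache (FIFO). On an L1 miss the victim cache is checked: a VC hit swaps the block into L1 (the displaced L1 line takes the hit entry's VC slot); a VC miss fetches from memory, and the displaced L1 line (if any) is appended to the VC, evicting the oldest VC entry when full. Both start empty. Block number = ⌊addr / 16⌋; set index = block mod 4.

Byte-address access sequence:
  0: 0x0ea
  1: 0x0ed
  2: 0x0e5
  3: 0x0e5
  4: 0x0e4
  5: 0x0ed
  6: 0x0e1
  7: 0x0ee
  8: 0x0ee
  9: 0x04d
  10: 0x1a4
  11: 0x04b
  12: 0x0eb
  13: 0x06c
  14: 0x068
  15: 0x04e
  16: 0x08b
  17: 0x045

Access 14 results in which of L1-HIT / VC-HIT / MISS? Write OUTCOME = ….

#0 0xea→b14/s2 MISS; vc=[]
#1 0xed→b14/s2 L1-HIT; vc=[]
#2 0xe5→b14/s2 L1-HIT; vc=[]
#3 0xe5→b14/s2 L1-HIT; vc=[]
#4 0xe4→b14/s2 L1-HIT; vc=[]
#5 0xed→b14/s2 L1-HIT; vc=[]
#6 0xe1→b14/s2 L1-HIT; vc=[]
#7 0xee→b14/s2 L1-HIT; vc=[]
#8 0xee→b14/s2 L1-HIT; vc=[]
#9 0x4d→b4/s0 MISS; vc=[]
#10 0x1a4→b26/s2 MISS; vc=[14]
#11 0x4b→b4/s0 L1-HIT; vc=[14]
#12 0xeb→b14/s2 VC-HIT; vc=[26]
#13 0x6c→b6/s2 MISS; vc=[26,14]
#14 0x68→b6/s2 L1-HIT; vc=[26,14]
#15 0x4e→b4/s0 L1-HIT; vc=[26,14]
#16 0x8b→b8/s0 MISS; vc=[26,14,4]
#17 0x45→b4/s0 VC-HIT; vc=[26,14,8]

OUTCOME = L1-HIT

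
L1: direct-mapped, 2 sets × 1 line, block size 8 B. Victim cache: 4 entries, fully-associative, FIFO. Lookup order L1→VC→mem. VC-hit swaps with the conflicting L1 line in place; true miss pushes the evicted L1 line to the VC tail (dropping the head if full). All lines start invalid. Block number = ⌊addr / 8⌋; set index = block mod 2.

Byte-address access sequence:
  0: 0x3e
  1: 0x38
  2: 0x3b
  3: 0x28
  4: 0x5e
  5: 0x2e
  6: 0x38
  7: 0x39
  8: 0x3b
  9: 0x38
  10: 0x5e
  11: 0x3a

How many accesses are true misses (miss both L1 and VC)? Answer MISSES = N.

  [0] addr=0x3e blk=7 s=1: MISS | VC []
  [1] addr=0x38 blk=7 s=1: L1-HIT | VC []
  [2] addr=0x3b blk=7 s=1: L1-HIT | VC []
  [3] addr=0x28 blk=5 s=1: MISS | VC [7]
  [4] addr=0x5e blk=11 s=1: MISS | VC [7, 5]
  [5] addr=0x2e blk=5 s=1: VC-HIT | VC [7, 11]
  [6] addr=0x38 blk=7 s=1: VC-HIT | VC [5, 11]
  [7] addr=0x39 blk=7 s=1: L1-HIT | VC [5, 11]
  [8] addr=0x3b blk=7 s=1: L1-HIT | VC [5, 11]
  [9] addr=0x38 blk=7 s=1: L1-HIT | VC [5, 11]
  [10] addr=0x5e blk=11 s=1: VC-HIT | VC [5, 7]
  [11] addr=0x3a blk=7 s=1: VC-HIT | VC [5, 11]

MISSES = 3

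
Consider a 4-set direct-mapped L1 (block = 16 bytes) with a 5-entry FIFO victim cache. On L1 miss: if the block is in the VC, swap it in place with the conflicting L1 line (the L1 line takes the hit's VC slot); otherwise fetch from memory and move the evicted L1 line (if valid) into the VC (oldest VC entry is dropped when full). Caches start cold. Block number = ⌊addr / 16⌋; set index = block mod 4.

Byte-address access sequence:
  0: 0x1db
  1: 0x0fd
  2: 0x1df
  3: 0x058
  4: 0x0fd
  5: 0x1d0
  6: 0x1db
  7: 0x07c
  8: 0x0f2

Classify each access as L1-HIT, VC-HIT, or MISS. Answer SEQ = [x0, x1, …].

SEQ = [MISS, MISS, L1-HIT, MISS, L1-HIT, VC-HIT, L1-HIT, MISS, VC-HIT]

  [0] addr=0x1db blk=29 s=1: MISS | VC []
  [1] addr=0xfd blk=15 s=3: MISS | VC []
  [2] addr=0x1df blk=29 s=1: L1-HIT | VC []
  [3] addr=0x58 blk=5 s=1: MISS | VC [29]
  [4] addr=0xfd blk=15 s=3: L1-HIT | VC [29]
  [5] addr=0x1d0 blk=29 s=1: VC-HIT | VC [5]
  [6] addr=0x1db blk=29 s=1: L1-HIT | VC [5]
  [7] addr=0x7c blk=7 s=3: MISS | VC [5, 15]
  [8] addr=0xf2 blk=15 s=3: VC-HIT | VC [5, 7]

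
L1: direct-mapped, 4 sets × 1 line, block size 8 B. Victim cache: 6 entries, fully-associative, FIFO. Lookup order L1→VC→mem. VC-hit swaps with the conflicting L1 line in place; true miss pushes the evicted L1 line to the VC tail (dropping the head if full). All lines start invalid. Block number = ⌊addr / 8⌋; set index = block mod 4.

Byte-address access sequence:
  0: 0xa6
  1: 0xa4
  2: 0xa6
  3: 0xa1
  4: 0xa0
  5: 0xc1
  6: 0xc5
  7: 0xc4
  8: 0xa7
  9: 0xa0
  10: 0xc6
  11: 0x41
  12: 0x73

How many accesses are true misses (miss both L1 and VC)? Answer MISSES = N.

MISSES = 4

#0 0xa6→b20/s0 MISS; vc=[]
#1 0xa4→b20/s0 L1-HIT; vc=[]
#2 0xa6→b20/s0 L1-HIT; vc=[]
#3 0xa1→b20/s0 L1-HIT; vc=[]
#4 0xa0→b20/s0 L1-HIT; vc=[]
#5 0xc1→b24/s0 MISS; vc=[20]
#6 0xc5→b24/s0 L1-HIT; vc=[20]
#7 0xc4→b24/s0 L1-HIT; vc=[20]
#8 0xa7→b20/s0 VC-HIT; vc=[24]
#9 0xa0→b20/s0 L1-HIT; vc=[24]
#10 0xc6→b24/s0 VC-HIT; vc=[20]
#11 0x41→b8/s0 MISS; vc=[20,24]
#12 0x73→b14/s2 MISS; vc=[20,24]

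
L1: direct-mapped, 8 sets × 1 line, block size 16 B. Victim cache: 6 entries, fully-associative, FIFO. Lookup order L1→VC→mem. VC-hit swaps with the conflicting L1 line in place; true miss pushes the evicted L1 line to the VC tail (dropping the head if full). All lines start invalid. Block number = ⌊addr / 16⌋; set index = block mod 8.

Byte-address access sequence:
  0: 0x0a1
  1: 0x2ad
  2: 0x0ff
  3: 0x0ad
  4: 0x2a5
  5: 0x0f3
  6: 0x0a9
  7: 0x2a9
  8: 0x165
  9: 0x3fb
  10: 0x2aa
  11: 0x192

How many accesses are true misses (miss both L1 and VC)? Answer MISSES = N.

  [0] addr=0xa1 blk=10 s=2: MISS | VC []
  [1] addr=0x2ad blk=42 s=2: MISS | VC [10]
  [2] addr=0xff blk=15 s=7: MISS | VC [10]
  [3] addr=0xad blk=10 s=2: VC-HIT | VC [42]
  [4] addr=0x2a5 blk=42 s=2: VC-HIT | VC [10]
  [5] addr=0xf3 blk=15 s=7: L1-HIT | VC [10]
  [6] addr=0xa9 blk=10 s=2: VC-HIT | VC [42]
  [7] addr=0x2a9 blk=42 s=2: VC-HIT | VC [10]
  [8] addr=0x165 blk=22 s=6: MISS | VC [10]
  [9] addr=0x3fb blk=63 s=7: MISS | VC [10, 15]
  [10] addr=0x2aa blk=42 s=2: L1-HIT | VC [10, 15]
  [11] addr=0x192 blk=25 s=1: MISS | VC [10, 15]

MISSES = 6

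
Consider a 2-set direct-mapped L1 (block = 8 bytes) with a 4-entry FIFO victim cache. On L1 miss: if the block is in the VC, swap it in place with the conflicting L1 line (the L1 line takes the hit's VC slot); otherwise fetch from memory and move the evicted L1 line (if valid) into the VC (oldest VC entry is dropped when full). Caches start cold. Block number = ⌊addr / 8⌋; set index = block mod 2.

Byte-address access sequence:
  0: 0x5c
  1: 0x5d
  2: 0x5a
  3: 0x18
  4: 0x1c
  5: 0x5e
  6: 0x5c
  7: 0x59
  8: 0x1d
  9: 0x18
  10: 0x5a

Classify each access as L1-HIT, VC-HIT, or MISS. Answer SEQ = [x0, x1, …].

  [0] addr=0x5c blk=11 s=1: MISS | VC []
  [1] addr=0x5d blk=11 s=1: L1-HIT | VC []
  [2] addr=0x5a blk=11 s=1: L1-HIT | VC []
  [3] addr=0x18 blk=3 s=1: MISS | VC [11]
  [4] addr=0x1c blk=3 s=1: L1-HIT | VC [11]
  [5] addr=0x5e blk=11 s=1: VC-HIT | VC [3]
  [6] addr=0x5c blk=11 s=1: L1-HIT | VC [3]
  [7] addr=0x59 blk=11 s=1: L1-HIT | VC [3]
  [8] addr=0x1d blk=3 s=1: VC-HIT | VC [11]
  [9] addr=0x18 blk=3 s=1: L1-HIT | VC [11]
  [10] addr=0x5a blk=11 s=1: VC-HIT | VC [3]

SEQ = [MISS, L1-HIT, L1-HIT, MISS, L1-HIT, VC-HIT, L1-HIT, L1-HIT, VC-HIT, L1-HIT, VC-HIT]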